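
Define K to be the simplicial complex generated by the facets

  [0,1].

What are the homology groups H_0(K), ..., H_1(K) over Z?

We work with the vertex ordering 0 < 1. The simplices of K, each written with vertices in increasing order, are:

  0-simplices (2): [0], [1]
  1-simplices (1): [0,1]

so the chain groups are C_0 ≅ Z^2, C_1 ≅ Z^1.

∂_1: C_1 → C_0 sends each edge [p,q] (with p < q) to q − p.
This gives a 2×1 integer matrix of rank 1; reducing to Smith normal form yields diagonal entries (1).

Now H_k = ker ∂_k / im ∂_{k+1}, so:

  H_0: rank C_0 − rank ∂_1 = 2 − 1 = 1, and the invariant factors of ∂_1 are all 1, so H_0 ≅ Z.
  H_1: rank ker ∂_1 − rank ∂_2 = (1 − 1) − 0 = 0, and there is no ∂_2, so H_1 ≅ 0.

As a check, the Euler characteristic is 2 − 1 = 1, which agrees with 1 − 0 = 1.

H_0 ≅ Z,  H_1 = 0.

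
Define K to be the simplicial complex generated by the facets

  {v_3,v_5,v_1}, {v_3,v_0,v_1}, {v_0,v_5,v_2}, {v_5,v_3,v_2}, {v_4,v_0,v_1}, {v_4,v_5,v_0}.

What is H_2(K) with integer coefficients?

H_2 = 0.

Take the total order v_0 < v_1 < v_2 < v_3 < v_4 < v_5 on the vertex set. Then K (dimension 2) consists of the simplices:

  0-simplices (6): [v_0], [v_1], [v_2], [v_3], [v_4], [v_5]
  1-simplices (12): [v_0,v_1], [v_0,v_2], [v_0,v_3], [v_0,v_4], [v_0,v_5], [v_1,v_3], [v_1,v_4], [v_1,v_5], [v_2,v_3], [v_2,v_5], [v_3,v_5], [v_4,v_5]
  2-simplices (6): [v_0,v_1,v_3], [v_0,v_1,v_4], [v_0,v_2,v_5], [v_0,v_4,v_5], [v_1,v_3,v_5], [v_2,v_3,v_5]

so the chain groups are C_0 ≅ Z^6, C_1 ≅ Z^12, C_2 ≅ Z^6.

Boundary ∂_1: C_1 → C_0 maps an edge to its endpoints' difference, ∂[p,q] = q − p. For instance
  ∂[v_3,v_5] = [v_5] − [v_3].
The 6×12 boundary matrix has rank 5 and Smith normal form diag(1,1,1,1,1).

The boundary map ∂_2: C_2 → C_1 acts by ∂[p,q,r] = [q,r] − [p,r] + [p,q]. For instance
  ∂[v_0,v_1,v_3] = [v_1,v_3] − [v_0,v_3] + [v_0,v_1],
  ∂[v_0,v_1,v_4] = [v_1,v_4] − [v_0,v_4] + [v_0,v_1].
As a 12×6 matrix over Z this has rank 6, with invariant factors (1,1,1,1,1,1).

Computing H_k = (kernel of ∂_k) / (image of ∂_{k+1}):

  H_2: rank ker ∂_2 − rank ∂_3 = (6 − 6) − 0 = 0, and there is no ∂_3, so H_2 = 0.

(K is a triangulation of the cylinder S^1 x I.)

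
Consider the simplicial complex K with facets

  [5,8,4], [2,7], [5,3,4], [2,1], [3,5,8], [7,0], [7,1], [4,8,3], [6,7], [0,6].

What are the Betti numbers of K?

b_0 = 2, b_1 = 2, b_2 = 1.

Fix the vertex order 0 < 1 < 2 < 3 < 4 < 5 < 6 < 7 < 8 and write every simplex with vertices in increasing order. Then dim K = 2 and the simplices of K are:

  0-simplices (9): [0], [1], [2], [3], [4], [5], [6], [7], [8]
  1-simplices (12): [0,6], [0,7], [1,2], [1,7], [2,7], [3,4], [3,5], [3,8], [4,5], [4,8], [5,8], [6,7]
  2-simplices (4): [3,4,5], [3,4,8], [3,5,8], [4,5,8]

Hence C_0 ≅ Z^9, C_1 ≅ Z^12, C_2 ≅ Z^4.

Boundary ∂_1: C_1 → C_0 maps an edge to its endpoints' difference, ∂[p,q] = q − p.
The resulting 9×12 matrix has rank 7, and its Smith normal form has invariant factors (1,1,1,1,1,1,1).

Boundary ∂_2: C_2 → C_1 sends each 2-simplex [p,q,r] to [q,r] − [p,r] + [p,q]. For instance
  ∂[3,4,8] = [4,8] − [3,8] + [3,4],
  ∂[4,5,8] = [5,8] − [4,8] + [4,5].
The 12×4 boundary matrix has rank 3 and Smith normal form diag(1,1,1).

From H_k ≅ ker(∂_k) / im(∂_{k+1}) we obtain:

  H_0: rank C_0 − rank ∂_1 = 9 − 7 = 2, and the invariant factors of ∂_1 are all 1, so H_0 ≅ Z^2.
  H_1: rank ker ∂_1 − rank ∂_2 = (12 − 7) − 3 = 2, and the invariant factors of ∂_2 are all 1, so H_1 ≅ Z^2.
  H_2: rank ker ∂_2 − rank ∂_3 = (4 − 3) − 0 = 1, and there is no ∂_3, so H_2 ≅ Z.

Hence the Betti numbers are b_0 = 2, b_1 = 2, b_2 = 1.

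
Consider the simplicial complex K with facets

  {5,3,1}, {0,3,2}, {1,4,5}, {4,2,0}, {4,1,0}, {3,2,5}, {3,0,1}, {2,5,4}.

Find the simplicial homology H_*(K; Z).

Order the vertices as 0 < 1 < 2 < 3 < 4 < 5. Listing each simplex with vertices in this order, K has dimension 2 with simplices:

  0-simplices (6): [0], [1], [2], [3], [4], [5]
  1-simplices (12): [0,1], [0,2], [0,3], [0,4], [1,3], [1,4], [1,5], [2,3], [2,4], [2,5], [3,5], [4,5]
  2-simplices (8): [0,1,3], [0,1,4], [0,2,3], [0,2,4], [1,3,5], [1,4,5], [2,3,5], [2,4,5]

so the chain groups are C_0 ≅ Z^6, C_1 ≅ Z^12, C_2 ≅ Z^8.

The boundary map ∂_1: C_1 → C_0 maps an edge to its endpoints' difference, ∂[p,q] = q − p. For instance
  ∂[0,3] = [3] − [0].
The resulting 6×12 matrix has rank 5, and its Smith normal form has invariant factors (1,1,1,1,1).

Boundary ∂_2: C_2 → C_1 sends each 2-simplex [p,q,r] to [q,r] − [p,r] + [p,q]. For instance
  ∂[0,2,3] = [2,3] − [0,3] + [0,2],
  ∂[0,1,4] = [1,4] − [0,4] + [0,1].
This gives a 12×8 integer matrix of rank 7; reducing to Smith normal form yields diagonal entries (1,1,1,1,1,1,1).

Reading off H_k = ker ∂_k / im ∂_{k+1}:

  H_0: rank C_0 − rank ∂_1 = 6 − 5 = 1, and the invariant factors of ∂_1 are all 1, so H_0 = Z.
  H_1: rank ker ∂_1 − rank ∂_2 = (12 − 5) − 7 = 0, and the invariant factors of ∂_2 are all 1, so H_1 = 0.
  H_2: rank ker ∂_2 − rank ∂_3 = (8 − 7) − 0 = 1, and there is no ∂_3, so H_2 = Z.

As a check, the Euler characteristic is 6 − 12 + 8 = 2, which agrees with 1 − 0 + 1 = 2.
(K is a triangulation of the 2-sphere S^2.)

H_0 = Z,  H_1 = 0,  H_2 = Z.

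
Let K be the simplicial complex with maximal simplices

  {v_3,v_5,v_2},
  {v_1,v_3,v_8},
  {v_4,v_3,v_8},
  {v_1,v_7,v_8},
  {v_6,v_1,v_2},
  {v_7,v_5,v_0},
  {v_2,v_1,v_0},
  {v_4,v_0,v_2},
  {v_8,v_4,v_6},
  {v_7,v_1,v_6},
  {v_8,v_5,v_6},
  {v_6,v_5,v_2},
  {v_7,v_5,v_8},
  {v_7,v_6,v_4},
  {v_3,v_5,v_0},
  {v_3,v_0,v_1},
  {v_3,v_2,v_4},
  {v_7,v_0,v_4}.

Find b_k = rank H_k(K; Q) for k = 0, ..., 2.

Order the vertices as v_0 < v_1 < v_2 < v_3 < v_4 < v_5 < v_6 < v_7 < v_8. Listing each simplex with vertices in this order, K has dimension 2 with simplices:

  0-simplices (9): [v_0], [v_1], [v_2], [v_3], [v_4], [v_5], [v_6], [v_7], [v_8]
  1-simplices (27): (27 of them)
  2-simplices (18): (18 of them)

Hence C_0 ≅ Z^9, C_1 ≅ Z^27, C_2 ≅ Z^18.

The boundary map ∂_1: C_1 → C_0 sends each edge [p,q] (with p < q) to q − p.
This gives a 9×27 integer matrix of rank 8; reducing to Smith normal form yields diagonal entries (1,1,1,1,1,1,1,1).

Boundary ∂_2: C_2 → C_1 acts by ∂[p,q,r] = [q,r] − [p,r] + [p,q]. For instance
  ∂[v_5,v_6,v_8] = [v_6,v_8] − [v_5,v_8] + [v_5,v_6],
  ∂[v_3,v_4,v_8] = [v_4,v_8] − [v_3,v_8] + [v_3,v_4].
The 27×18 boundary matrix has rank 18 and Smith normal form diag(1,1,1,1,1,1,1,1,1,1,1,1,1,1,1,1,1,2).

From H_k ≅ ker(∂_k) / im(∂_{k+1}) we obtain:

  H_0: rank C_0 − rank ∂_1 = 9 − 8 = 1, and the invariant factors of ∂_1 are all 1, so H_0 = Z.
  H_1: rank ker ∂_1 − rank ∂_2 = (27 − 8) − 18 = 1, and ∂_2 has invariant factor 2 > 1, so H_1 = Z ⊕ Z/2Z.
  H_2: rank ker ∂_2 − rank ∂_3 = (18 − 18) − 0 = 0, and there is no ∂_3, so H_2 = 0.

(K is a triangulation of the Klein bottle.)

Hence the Betti numbers are b_0 = 1, b_1 = 1, b_2 = 0.

b_0 = 1, b_1 = 1, b_2 = 0.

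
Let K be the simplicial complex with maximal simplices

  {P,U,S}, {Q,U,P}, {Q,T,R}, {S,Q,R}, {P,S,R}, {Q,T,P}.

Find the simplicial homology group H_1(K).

We work with the vertex ordering P < Q < R < S < T < U. The simplices of K, each written with vertices in increasing order, are:

  0-simplices (6): P, Q, R, S, T, U
  1-simplices (12): PQ, PR, PS, PT, PU, QR, QS, QT, QU, RS, RT, SU
  2-simplices (6): PQT, PQU, PRS, PSU, QRS, QRT

Hence C_0 ≅ Z^6, C_1 ≅ Z^12, C_2 ≅ Z^6.

The boundary map ∂_1: C_1 → C_0 maps an edge to its endpoints' difference, ∂[p,q] = q − p.
As a 6×12 matrix over Z this has rank 5, with invariant factors (1,1,1,1,1).

The boundary map ∂_2: C_2 → C_1 maps a triangle to the signed sum of its edges. For instance
  ∂QRS = RS − QS + QR,
  ∂PSU = SU − PU + PS.
This gives a 12×6 integer matrix of rank 6; reducing to Smith normal form yields diagonal entries (1,1,1,1,1,1).

Reading off H_k = ker ∂_k / im ∂_{k+1}:

  H_1: rank ker ∂_1 − rank ∂_2 = (12 − 5) − 6 = 1, and the invariant factors of ∂_2 are all 1, so H_1 = Z.

H_1 = Z.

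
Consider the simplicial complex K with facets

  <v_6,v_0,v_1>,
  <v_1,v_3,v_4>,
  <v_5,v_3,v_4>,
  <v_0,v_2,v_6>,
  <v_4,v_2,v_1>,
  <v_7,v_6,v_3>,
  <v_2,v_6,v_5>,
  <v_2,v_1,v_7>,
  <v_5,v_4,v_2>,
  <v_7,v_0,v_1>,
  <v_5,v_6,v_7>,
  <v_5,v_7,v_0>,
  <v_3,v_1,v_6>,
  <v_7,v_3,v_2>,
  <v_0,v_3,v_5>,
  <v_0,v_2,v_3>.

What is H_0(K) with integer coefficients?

H_0 ≅ Z.

Take the total order v_0 < v_1 < v_2 < v_3 < v_4 < v_5 < v_6 < v_7 on the vertex set. Then K (dimension 2) consists of the simplices:

  0-simplices (8): [v_0], [v_1], [v_2], [v_3], [v_4], [v_5], [v_6], [v_7]
  1-simplices (24): (24 of them)
  2-simplices (16): (16 of them)

so the chain groups are C_0 ≅ Z^8, C_1 ≅ Z^24, C_2 ≅ Z^16.

∂_1: C_1 → C_0 sends each edge [p,q] (with p < q) to q − p. For instance
  ∂[v_1,v_2] = [v_2] − [v_1].
This gives a 8×24 integer matrix of rank 7; reducing to Smith normal form yields diagonal entries (1,1,1,1,1,1,1).

The boundary map ∂_2: C_2 → C_1 maps a triangle to the signed sum of its edges. For instance
  ∂[v_0,v_3,v_5] = [v_3,v_5] − [v_0,v_5] + [v_0,v_3],
  ∂[v_0,v_5,v_7] = [v_5,v_7] − [v_0,v_7] + [v_0,v_5].
The 24×16 boundary matrix has rank 15 and Smith normal form diag(1,1,1,1,1,1,1,1,1,1,1,1,1,1,1).

From H_k ≅ ker(∂_k) / im(∂_{k+1}) we obtain:

  H_0: rank C_0 − rank ∂_1 = 8 − 7 = 1, and the invariant factors of ∂_1 are all 1, so H_0 = Z.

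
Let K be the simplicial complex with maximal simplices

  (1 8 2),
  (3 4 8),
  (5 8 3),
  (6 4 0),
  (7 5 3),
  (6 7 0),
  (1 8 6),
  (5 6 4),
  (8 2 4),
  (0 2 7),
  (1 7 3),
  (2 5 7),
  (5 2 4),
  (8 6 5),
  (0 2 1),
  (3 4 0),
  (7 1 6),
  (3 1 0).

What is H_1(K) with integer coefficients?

We work with the vertex ordering 0 < 1 < 2 < 3 < 4 < 5 < 6 < 7 < 8. The simplices of K, each written with vertices in increasing order, are:

  0-simplices (9): [0], [1], [2], [3], [4], [5], [6], [7], [8]
  1-simplices (27): (27 of them)
  2-simplices (18): [0,1,2], [0,1,3], [0,2,7], [0,3,4], [0,4,6], [0,6,7], [1,2,8], [1,3,7], [1,6,7], [1,6,8], [2,4,5], [2,4,8], [2,5,7], [3,4,8], [3,5,7], [3,5,8], [4,5,6], [5,6,8]

giving chain groups C_0 ≅ Z^9, C_1 ≅ Z^27, C_2 ≅ Z^18.

The boundary map ∂_1: C_1 → C_0 sends each edge [p,q] (with p < q) to q − p.
The 9×27 boundary matrix has rank 8 and Smith normal form diag(1,1,1,1,1,1,1,1).

∂_2: C_2 → C_1 maps a triangle to the signed sum of its edges. For instance
  ∂[1,2,8] = [2,8] − [1,8] + [1,2],
  ∂[0,4,6] = [4,6] − [0,6] + [0,4].
The resulting 27×18 matrix has rank 18, and its Smith normal form has invariant factors (1,1,1,1,1,1,1,1,1,1,1,1,1,1,1,1,1,2).

Reading off H_k = ker ∂_k / im ∂_{k+1}:

  H_1: rank ker ∂_1 − rank ∂_2 = (27 − 8) − 18 = 1, and ∂_2 has invariant factor 2 > 1, so H_1 ≅ Z ⊕ Z_2.

(K is a triangulation of the Klein bottle.)

H_1 = Z ⊕ Z_2.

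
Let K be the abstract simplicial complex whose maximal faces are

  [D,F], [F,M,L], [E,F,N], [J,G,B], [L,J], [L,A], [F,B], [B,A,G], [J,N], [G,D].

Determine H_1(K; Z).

H_1 ≅ Z^4.

Order the vertices as A < B < D < E < F < G < J < L < M < N. Listing each simplex with vertices in this order, K has dimension 2 with simplices:

  0-simplices (10): A, B, D, E, F, G, J, L, M, N
  1-simplices (17): AB, AG, AL, BF, BG, BJ, DF, DG, EF, EN, FL, FM, FN, GJ, JL, JN, LM
  2-simplices (4): ABG, BGJ, EFN, FLM

Hence C_0 ≅ Z^10, C_1 ≅ Z^17, C_2 ≅ Z^4.

∂_1: C_1 → C_0 is given by ∂[p,q] = [q] − [p]. For instance
  ∂FM = M − F.
The 10×17 boundary matrix has rank 9 and Smith normal form diag(1,1,1,1,1,1,1,1,1).

The boundary map ∂_2: C_2 → C_1 acts by ∂[p,q,r] = [q,r] − [p,r] + [p,q]. For instance
  ∂BGJ = GJ − BJ + BG,
  ∂EFN = FN − EN + EF.
As a 17×4 matrix over Z this has rank 4, with invariant factors (1,1,1,1).

Computing H_k = (kernel of ∂_k) / (image of ∂_{k+1}):

  H_1: rank ker ∂_1 − rank ∂_2 = (17 − 9) − 4 = 4, and the invariant factors of ∂_2 are all 1, so H_1 = Z^4.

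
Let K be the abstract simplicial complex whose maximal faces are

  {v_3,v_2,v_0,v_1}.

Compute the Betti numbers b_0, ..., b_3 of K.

b_0 = 1, b_1 = 0, b_2 = 0, b_3 = 0.

We work with the vertex ordering v_0 < v_1 < v_2 < v_3. The simplices of K, each written with vertices in increasing order, are:

  0-simplices (4): [v_0], [v_1], [v_2], [v_3]
  1-simplices (6): [v_0,v_1], [v_0,v_2], [v_0,v_3], [v_1,v_2], [v_1,v_3], [v_2,v_3]
  2-simplices (4): [v_0,v_1,v_2], [v_0,v_1,v_3], [v_0,v_2,v_3], [v_1,v_2,v_3]
  3-simplices (1): [v_0,v_1,v_2,v_3]

Hence C_0 ≅ Z^4, C_1 ≅ Z^6, C_2 ≅ Z^4, C_3 ≅ Z^1.

∂_1: C_1 → C_0 is given by ∂[p,q] = [q] − [p]. For instance
  ∂[v_2,v_3] = [v_3] − [v_2].
The resulting 4×6 matrix has rank 3, and its Smith normal form has invariant factors (1,1,1).

∂_2: C_2 → C_1 acts by ∂[p,q,r] = [q,r] − [p,r] + [p,q]. For instance
  ∂[v_0,v_1,v_2] = [v_1,v_2] − [v_0,v_2] + [v_0,v_1],
  ∂[v_0,v_1,v_3] = [v_1,v_3] − [v_0,v_3] + [v_0,v_1].
This gives a 6×4 integer matrix of rank 3; reducing to Smith normal form yields diagonal entries (1,1,1).

Boundary ∂_3: C_3 → C_2 sends each 3-simplex σ to the alternating sum Σ_i (−1)^i (σ with its i-th vertex removed). For instance
  ∂[v_0,v_1,v_2,v_3] = [v_1,v_2,v_3] − [v_0,v_2,v_3] + [v_0,v_1,v_3] − [v_0,v_1,v_2].
The 4×1 boundary matrix has rank 1 and Smith normal form diag(1).

From H_k ≅ ker(∂_k) / im(∂_{k+1}) we obtain:

  H_0: rank C_0 − rank ∂_1 = 4 − 3 = 1, and the invariant factors of ∂_1 are all 1, so H_0 = Z.
  H_1: rank ker ∂_1 − rank ∂_2 = (6 − 3) − 3 = 0, and the invariant factors of ∂_2 are all 1, so H_1 = 0.
  H_2: rank ker ∂_2 − rank ∂_3 = (4 − 3) − 1 = 0, and the invariant factors of ∂_3 are all 1, so H_2 = 0.
  H_3: rank ker ∂_3 − rank ∂_4 = (1 − 1) − 0 = 0, and there is no ∂_4, so H_3 = 0.

Hence the Betti numbers are b_0 = 1, b_1 = 0, b_2 = 0, b_3 = 0.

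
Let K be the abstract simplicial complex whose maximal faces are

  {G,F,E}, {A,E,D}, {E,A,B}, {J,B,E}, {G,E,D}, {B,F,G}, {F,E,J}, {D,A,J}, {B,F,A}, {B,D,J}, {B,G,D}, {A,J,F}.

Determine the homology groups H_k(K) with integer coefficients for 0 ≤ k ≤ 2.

We work with the vertex ordering A < B < D < E < F < G < J. The simplices of K, each written with vertices in increasing order, are:

  0-simplices (7): A, B, D, E, F, G, J
  1-simplices (18): AB, AD, AE, AF, AJ, BD, BE, BF, BG, BJ, DE, DG, DJ, EF, EG, EJ, FG, FJ
  2-simplices (12): ABE, ABF, ADE, ADJ, AFJ, BDG, BDJ, BEJ, BFG, DEG, EFG, EFJ

Hence C_0 ≅ Z^7, C_1 ≅ Z^18, C_2 ≅ Z^12.

∂_1: C_1 → C_0 sends each edge [p,q] (with p < q) to q − p. For instance
  ∂FG = G − F.
The 7×18 boundary matrix has rank 6 and Smith normal form diag(1,1,1,1,1,1).

The boundary map ∂_2: C_2 → C_1 acts by ∂[p,q,r] = [q,r] − [p,r] + [p,q]. For instance
  ∂BFG = FG − BG + BF,
  ∂BEJ = EJ − BJ + BE.
The resulting 18×12 matrix has rank 12, and its Smith normal form has invariant factors (1,1,1,1,1,1,1,1,1,1,1,2).

Computing H_k = (kernel of ∂_k) / (image of ∂_{k+1}):

  H_0: rank C_0 − rank ∂_1 = 7 − 6 = 1, and the invariant factors of ∂_1 are all 1, so H_0 = Z.
  H_1: rank ker ∂_1 − rank ∂_2 = (18 − 6) − 12 = 0, and ∂_2 has invariant factor 2 > 1, so H_1 = Z/2.
  H_2: rank ker ∂_2 − rank ∂_3 = (12 − 12) − 0 = 0, and there is no ∂_3, so H_2 = 0.

H_0 = Z,  H_1 = Z/2,  H_2 = 0.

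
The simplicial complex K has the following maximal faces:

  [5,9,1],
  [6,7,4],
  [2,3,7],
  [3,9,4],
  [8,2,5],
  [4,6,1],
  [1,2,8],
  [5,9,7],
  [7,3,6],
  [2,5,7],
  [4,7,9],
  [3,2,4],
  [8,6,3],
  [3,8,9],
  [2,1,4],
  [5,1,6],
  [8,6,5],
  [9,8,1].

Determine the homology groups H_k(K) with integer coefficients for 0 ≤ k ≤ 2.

Take the total order 1 < 2 < 3 < 4 < 5 < 6 < 7 < 8 < 9 on the vertex set. Then K (dimension 2) consists of the simplices:

  0-simplices (9): [1], [2], [3], [4], [5], [6], [7], [8], [9]
  1-simplices (27): (27 of them)
  2-simplices (18): [1,2,4], [1,2,8], [1,4,6], [1,5,6], [1,5,9], [1,8,9], [2,3,4], [2,3,7], [2,5,7], [2,5,8], [3,4,9], [3,6,7], [3,6,8], [3,8,9], [4,6,7], [4,7,9], [5,6,8], [5,7,9]

giving chain groups C_0 ≅ Z^9, C_1 ≅ Z^27, C_2 ≅ Z^18.

The boundary map ∂_1: C_1 → C_0 maps an edge to its endpoints' difference, ∂[p,q] = q − p. For instance
  ∂[1,9] = [9] − [1].
As a 9×27 matrix over Z this has rank 8, with invariant factors (1,1,1,1,1,1,1,1).

Boundary ∂_2: C_2 → C_1 sends each 2-simplex [p,q,r] to [q,r] − [p,r] + [p,q]. For instance
  ∂[3,4,9] = [4,9] − [3,9] + [3,4],
  ∂[4,7,9] = [7,9] − [4,9] + [4,7].
As a 27×18 matrix over Z this has rank 18, with invariant factors (1,1,1,1,1,1,1,1,1,1,1,1,1,1,1,1,1,2).

Now H_k = ker ∂_k / im ∂_{k+1}, so:

  H_0: rank C_0 − rank ∂_1 = 9 − 8 = 1, and the invariant factors of ∂_1 are all 1, so H_0 = Z.
  H_1: rank ker ∂_1 − rank ∂_2 = (27 − 8) − 18 = 1, and ∂_2 has invariant factor 2 > 1, so H_1 = Z ⊕ Z_2.
  H_2: rank ker ∂_2 − rank ∂_3 = (18 − 18) − 0 = 0, and there is no ∂_3, so H_2 = 0.

H_0 ≅ Z,  H_1 ≅ Z ⊕ Z_2,  H_2 = 0.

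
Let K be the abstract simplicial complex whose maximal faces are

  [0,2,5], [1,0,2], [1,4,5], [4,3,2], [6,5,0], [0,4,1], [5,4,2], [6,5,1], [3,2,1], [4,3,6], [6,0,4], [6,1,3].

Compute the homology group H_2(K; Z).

H_2 ≅ 0.

Order the vertices as 0 < 1 < 2 < 3 < 4 < 5 < 6. Listing each simplex with vertices in this order, K has dimension 2 with simplices:

  0-simplices (7): [0], [1], [2], [3], [4], [5], [6]
  1-simplices (18): [0,1], [0,2], [0,4], [0,5], [0,6], [1,2], [1,3], [1,4], [1,5], [1,6], [2,3], [2,4], [2,5], [3,4], [3,6], [4,5], [4,6], [5,6]
  2-simplices (12): [0,1,2], [0,1,4], [0,2,5], [0,4,6], [0,5,6], [1,2,3], [1,3,6], [1,4,5], [1,5,6], [2,3,4], [2,4,5], [3,4,6]

Hence C_0 ≅ Z^7, C_1 ≅ Z^18, C_2 ≅ Z^12.

The boundary map ∂_1: C_1 → C_0 maps an edge to its endpoints' difference, ∂[p,q] = q − p.
The resulting 7×18 matrix has rank 6, and its Smith normal form has invariant factors (1,1,1,1,1,1).

The boundary map ∂_2: C_2 → C_1 sends each 2-simplex [p,q,r] to [q,r] − [p,r] + [p,q]. For instance
  ∂[2,4,5] = [4,5] − [2,5] + [2,4],
  ∂[0,1,2] = [1,2] − [0,2] + [0,1].
The 18×12 boundary matrix has rank 12 and Smith normal form diag(1,1,1,1,1,1,1,1,1,1,1,2).

Reading off H_k = ker ∂_k / im ∂_{k+1}:

  H_2: rank ker ∂_2 − rank ∂_3 = (12 − 12) − 0 = 0, and there is no ∂_3, so H_2 = 0.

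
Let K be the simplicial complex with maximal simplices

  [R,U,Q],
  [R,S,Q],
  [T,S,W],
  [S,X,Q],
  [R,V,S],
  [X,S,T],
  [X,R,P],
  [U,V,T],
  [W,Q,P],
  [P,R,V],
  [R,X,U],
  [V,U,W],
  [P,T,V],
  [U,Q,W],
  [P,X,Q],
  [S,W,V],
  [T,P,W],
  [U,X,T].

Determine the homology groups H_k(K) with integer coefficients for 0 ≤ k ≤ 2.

H_0 = Z,  H_1 = Z × Z/2,  H_2 = 0.

Take the total order P < Q < R < S < T < U < V < W < X on the vertex set. Then K (dimension 2) consists of the simplices:

  0-simplices (9): P, Q, R, S, T, U, V, W, X
  1-simplices (27): PQ, PR, PT, PV, PW, PX, QR, QS, QU, QW, QX, RS, RU, RV, RX, ST, SV, SW, SX, TU, TV, TW, TX, UV, UW, UX, VW
  2-simplices (18): PQW, PQX, PRV, PRX, PTV, PTW, QRS, QRU, QSX, QUW, RSV, RUX, STW, STX, SVW, TUV, TUX, UVW

giving chain groups C_0 ≅ Z^9, C_1 ≅ Z^27, C_2 ≅ Z^18.

The boundary map ∂_1: C_1 → C_0 maps an edge to its endpoints' difference, ∂[p,q] = q − p.
The resulting 9×27 matrix has rank 8, and its Smith normal form has invariant factors (1,1,1,1,1,1,1,1).

∂_2: C_2 → C_1 acts by ∂[p,q,r] = [q,r] − [p,r] + [p,q]. For instance
  ∂QUW = UW − QW + QU,
  ∂QRU = RU − QU + QR.
As a 27×18 matrix over Z this has rank 18, with invariant factors (1,1,1,1,1,1,1,1,1,1,1,1,1,1,1,1,1,2).

From H_k ≅ ker(∂_k) / im(∂_{k+1}) we obtain:

  H_0: rank C_0 − rank ∂_1 = 9 − 8 = 1, and the invariant factors of ∂_1 are all 1, so H_0 = Z.
  H_1: rank ker ∂_1 − rank ∂_2 = (27 − 8) − 18 = 1, and ∂_2 has invariant factor 2 > 1, so H_1 = Z × Z/2.
  H_2: rank ker ∂_2 − rank ∂_3 = (18 − 18) − 0 = 0, and there is no ∂_3, so H_2 = 0.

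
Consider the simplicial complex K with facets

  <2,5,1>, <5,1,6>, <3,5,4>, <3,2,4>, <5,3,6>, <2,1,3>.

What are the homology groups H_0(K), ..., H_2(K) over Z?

H_0 = Z,  H_1 = Z,  H_2 = 0.

We work with the vertex ordering 1 < 2 < 3 < 4 < 5 < 6. The simplices of K, each written with vertices in increasing order, are:

  0-simplices (6): [1], [2], [3], [4], [5], [6]
  1-simplices (12): [1,2], [1,3], [1,5], [1,6], [2,3], [2,4], [2,5], [3,4], [3,5], [3,6], [4,5], [5,6]
  2-simplices (6): [1,2,3], [1,2,5], [1,5,6], [2,3,4], [3,4,5], [3,5,6]

so the chain groups are C_0 ≅ Z^6, C_1 ≅ Z^12, C_2 ≅ Z^6.

Boundary ∂_1: C_1 → C_0 maps an edge to its endpoints' difference, ∂[p,q] = q − p. For instance
  ∂[1,6] = [6] − [1].
This gives a 6×12 integer matrix of rank 5; reducing to Smith normal form yields diagonal entries (1,1,1,1,1).

∂_2: C_2 → C_1 acts by ∂[p,q,r] = [q,r] − [p,r] + [p,q]. For instance
  ∂[3,4,5] = [4,5] − [3,5] + [3,4],
  ∂[1,2,3] = [2,3] − [1,3] + [1,2].
This gives a 12×6 integer matrix of rank 6; reducing to Smith normal form yields diagonal entries (1,1,1,1,1,1).

Reading off H_k = ker ∂_k / im ∂_{k+1}:

  H_0: rank C_0 − rank ∂_1 = 6 − 5 = 1, and the invariant factors of ∂_1 are all 1, so H_0 ≅ Z.
  H_1: rank ker ∂_1 − rank ∂_2 = (12 − 5) − 6 = 1, and the invariant factors of ∂_2 are all 1, so H_1 ≅ Z.
  H_2: rank ker ∂_2 − rank ∂_3 = (6 − 6) − 0 = 0, and there is no ∂_3, so H_2 ≅ 0.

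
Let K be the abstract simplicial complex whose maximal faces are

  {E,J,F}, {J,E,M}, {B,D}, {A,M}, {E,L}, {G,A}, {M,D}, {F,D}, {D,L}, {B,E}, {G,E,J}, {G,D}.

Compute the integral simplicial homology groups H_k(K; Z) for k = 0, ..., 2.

Order the vertices as A < B < D < E < F < G < J < L < M. Listing each simplex with vertices in this order, K has dimension 2 with simplices:

  0-simplices (9): A, B, D, E, F, G, J, L, M
  1-simplices (16): AG, AM, BD, BE, DF, DG, DL, DM, EF, EG, EJ, EL, EM, FJ, GJ, JM
  2-simplices (3): EFJ, EGJ, EJM

giving chain groups C_0 ≅ Z^9, C_1 ≅ Z^16, C_2 ≅ Z^3.

∂_1: C_1 → C_0 is given by ∂[p,q] = [q] − [p].
As a 9×16 matrix over Z this has rank 8, with invariant factors (1,1,1,1,1,1,1,1).

∂_2: C_2 → C_1 acts by ∂[p,q,r] = [q,r] − [p,r] + [p,q]. For instance
  ∂EJM = JM − EM + EJ,
  ∂EFJ = FJ − EJ + EF.
As a 16×3 matrix over Z this has rank 3, with invariant factors (1,1,1).

Reading off H_k = ker ∂_k / im ∂_{k+1}:

  H_0: rank C_0 − rank ∂_1 = 9 − 8 = 1, and the invariant factors of ∂_1 are all 1, so H_0 = Z.
  H_1: rank ker ∂_1 − rank ∂_2 = (16 − 8) − 3 = 5, and the invariant factors of ∂_2 are all 1, so H_1 = Z^5.
  H_2: rank ker ∂_2 − rank ∂_3 = (3 − 3) − 0 = 0, and there is no ∂_3, so H_2 = 0.

H_0 = Z,  H_1 = Z^5,  H_2 = 0.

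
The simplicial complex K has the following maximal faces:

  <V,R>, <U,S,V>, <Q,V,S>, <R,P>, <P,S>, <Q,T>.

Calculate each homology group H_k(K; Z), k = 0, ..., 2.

H_0 = Z,  H_1 = Z,  H_2 = 0.

Take the total order P < Q < R < S < T < U < V on the vertex set. Then K (dimension 2) consists of the simplices:

  0-simplices (7): P, Q, R, S, T, U, V
  1-simplices (9): PR, PS, QS, QT, QV, RV, SU, SV, UV
  2-simplices (2): QSV, SUV

Hence C_0 ≅ Z^7, C_1 ≅ Z^9, C_2 ≅ Z^2.

Boundary ∂_1: C_1 → C_0 maps an edge to its endpoints' difference, ∂[p,q] = q − p. For instance
  ∂PS = S − P.
The 7×9 boundary matrix has rank 6 and Smith normal form diag(1,1,1,1,1,1).

∂_2: C_2 → C_1 sends each 2-simplex [p,q,r] to [q,r] − [p,r] + [p,q]. For instance
  ∂SUV = UV − SV + SU,
  ∂QSV = SV − QV + QS.
As a 9×2 matrix over Z this has rank 2, with invariant factors (1,1).

Now H_k = ker ∂_k / im ∂_{k+1}, so:

  H_0: rank C_0 − rank ∂_1 = 7 − 6 = 1, and the invariant factors of ∂_1 are all 1, so H_0 ≅ Z.
  H_1: rank ker ∂_1 − rank ∂_2 = (9 − 6) − 2 = 1, and the invariant factors of ∂_2 are all 1, so H_1 ≅ Z.
  H_2: rank ker ∂_2 − rank ∂_3 = (2 − 2) − 0 = 0, and there is no ∂_3, so H_2 ≅ 0.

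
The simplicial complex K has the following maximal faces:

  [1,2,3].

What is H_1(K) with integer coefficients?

H_1 = 0.

Fix the vertex order 1 < 2 < 3 and write every simplex with vertices in increasing order. Then dim K = 2 and the simplices of K are:

  0-simplices (3): [1], [2], [3]
  1-simplices (3): [1,2], [1,3], [2,3]
  2-simplices (1): [1,2,3]

giving chain groups C_0 ≅ Z^3, C_1 ≅ Z^3, C_2 ≅ Z^1.

∂_1: C_1 → C_0 maps an edge to its endpoints' difference, ∂[p,q] = q − p. For instance
  ∂[1,2] = [2] − [1].
This gives a 3×3 integer matrix of rank 2; reducing to Smith normal form yields diagonal entries (1,1).

Boundary ∂_2: C_2 → C_1 acts by ∂[p,q,r] = [q,r] − [p,r] + [p,q]. For instance
  ∂[1,2,3] = [2,3] − [1,3] + [1,2].
This gives a 3×1 integer matrix of rank 1; reducing to Smith normal form yields diagonal entries (1).

From H_k ≅ ker(∂_k) / im(∂_{k+1}) we obtain:

  H_1: rank ker ∂_1 − rank ∂_2 = (3 − 2) − 1 = 0, and the invariant factors of ∂_2 are all 1, so H_1 = 0.

(K is a triangulation of the 2-simplex.)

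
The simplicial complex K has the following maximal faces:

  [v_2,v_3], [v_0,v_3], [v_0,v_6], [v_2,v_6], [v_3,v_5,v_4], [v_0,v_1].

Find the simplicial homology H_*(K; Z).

H_0 = Z,  H_1 = Z,  H_2 = 0.

Order the vertices as v_0 < v_1 < v_2 < v_3 < v_4 < v_5 < v_6. Listing each simplex with vertices in this order, K has dimension 2 with simplices:

  0-simplices (7): [v_0], [v_1], [v_2], [v_3], [v_4], [v_5], [v_6]
  1-simplices (8): [v_0,v_1], [v_0,v_3], [v_0,v_6], [v_2,v_3], [v_2,v_6], [v_3,v_4], [v_3,v_5], [v_4,v_5]
  2-simplices (1): [v_3,v_4,v_5]

giving chain groups C_0 ≅ Z^7, C_1 ≅ Z^8, C_2 ≅ Z^1.

Boundary ∂_1: C_1 → C_0 sends each edge [p,q] (with p < q) to q − p.
The resulting 7×8 matrix has rank 6, and its Smith normal form has invariant factors (1,1,1,1,1,1).

∂_2: C_2 → C_1 acts by ∂[p,q,r] = [q,r] − [p,r] + [p,q]. For instance
  ∂[v_3,v_4,v_5] = [v_4,v_5] − [v_3,v_5] + [v_3,v_4].
The resulting 8×1 matrix has rank 1, and its Smith normal form has invariant factors (1).

From H_k ≅ ker(∂_k) / im(∂_{k+1}) we obtain:

  H_0: rank C_0 − rank ∂_1 = 7 − 6 = 1, and the invariant factors of ∂_1 are all 1, so H_0 = Z.
  H_1: rank ker ∂_1 − rank ∂_2 = (8 − 6) − 1 = 1, and the invariant factors of ∂_2 are all 1, so H_1 = Z.
  H_2: rank ker ∂_2 − rank ∂_3 = (1 − 1) − 0 = 0, and there is no ∂_3, so H_2 = 0.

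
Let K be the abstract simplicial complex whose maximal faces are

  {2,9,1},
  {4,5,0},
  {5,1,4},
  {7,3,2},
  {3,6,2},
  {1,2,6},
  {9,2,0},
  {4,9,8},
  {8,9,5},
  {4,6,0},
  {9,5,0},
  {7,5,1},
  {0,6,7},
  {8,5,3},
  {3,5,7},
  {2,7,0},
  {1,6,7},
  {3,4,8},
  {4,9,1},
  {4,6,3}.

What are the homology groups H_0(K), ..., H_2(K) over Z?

Order the vertices as 0 < 1 < 2 < 3 < 4 < 5 < 6 < 7 < 8 < 9. Listing each simplex with vertices in this order, K has dimension 2 with simplices:

  0-simplices (10): [0], [1], [2], [3], [4], [5], [6], [7], [8], [9]
  1-simplices (30): (30 of them)
  2-simplices (20): (20 of them)

giving chain groups C_0 ≅ Z^10, C_1 ≅ Z^30, C_2 ≅ Z^20.

Boundary ∂_1: C_1 → C_0 is given by ∂[p,q] = [q] − [p]. For instance
  ∂[0,6] = [6] − [0].
The resulting 10×30 matrix has rank 9, and its Smith normal form has invariant factors (1,1,1,1,1,1,1,1,1).

∂_2: C_2 → C_1 sends each 2-simplex [p,q,r] to [q,r] − [p,r] + [p,q]. For instance
  ∂[0,6,7] = [6,7] − [0,7] + [0,6],
  ∂[3,5,8] = [5,8] − [3,8] + [3,5].
The 30×20 boundary matrix has rank 20 and Smith normal form diag(1,1,1,1,1,1,1,1,1,1,1,1,1,1,1,1,1,1,1,2).

Now H_k = ker ∂_k / im ∂_{k+1}, so:

  H_0: rank C_0 − rank ∂_1 = 10 − 9 = 1, and the invariant factors of ∂_1 are all 1, so H_0 = Z.
  H_1: rank ker ∂_1 − rank ∂_2 = (30 − 9) − 20 = 1, and ∂_2 has invariant factor 2 > 1, so H_1 = Z ⊕ Z/2Z.
  H_2: rank ker ∂_2 − rank ∂_3 = (20 − 20) − 0 = 0, and there is no ∂_3, so H_2 = 0.

H_0 ≅ Z,  H_1 ≅ Z ⊕ Z/2Z,  H_2 = 0.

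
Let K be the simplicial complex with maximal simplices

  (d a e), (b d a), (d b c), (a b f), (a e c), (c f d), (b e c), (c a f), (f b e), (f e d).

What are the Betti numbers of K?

Fix the vertex order a < b < c < d < e < f and write every simplex with vertices in increasing order. Then dim K = 2 and the simplices of K are:

  0-simplices (6): a, b, c, d, e, f
  1-simplices (15): ab, ac, ad, ae, af, bc, bd, be, bf, cd, ce, cf, de, df, ef
  2-simplices (10): abd, abf, ace, acf, ade, bcd, bce, bef, cdf, def

Hence C_0 ≅ Z^6, C_1 ≅ Z^15, C_2 ≅ Z^10.

Boundary ∂_1: C_1 → C_0 is given by ∂[p,q] = [q] − [p]. For instance
  ∂cd = d − c.
The resulting 6×15 matrix has rank 5, and its Smith normal form has invariant factors (1,1,1,1,1).

Boundary ∂_2: C_2 → C_1 sends each 2-simplex [p,q,r] to [q,r] − [p,r] + [p,q]. For instance
  ∂bce = ce − be + bc,
  ∂cdf = df − cf + cd.
The 15×10 boundary matrix has rank 10 and Smith normal form diag(1,1,1,1,1,1,1,1,1,2).

From H_k ≅ ker(∂_k) / im(∂_{k+1}) we obtain:

  H_0: rank C_0 − rank ∂_1 = 6 − 5 = 1, and the invariant factors of ∂_1 are all 1, so H_0 ≅ Z.
  H_1: rank ker ∂_1 − rank ∂_2 = (15 − 5) − 10 = 0, and ∂_2 has invariant factor 2 > 1, so H_1 ≅ Z/2.
  H_2: rank ker ∂_2 − rank ∂_3 = (10 − 10) − 0 = 0, and there is no ∂_3, so H_2 ≅ 0.

(K is a triangulation of the real projective plane RP^2.)

Hence the Betti numbers are b_0 = 1, b_1 = 0, b_2 = 0.

b_0 = 1, b_1 = 0, b_2 = 0.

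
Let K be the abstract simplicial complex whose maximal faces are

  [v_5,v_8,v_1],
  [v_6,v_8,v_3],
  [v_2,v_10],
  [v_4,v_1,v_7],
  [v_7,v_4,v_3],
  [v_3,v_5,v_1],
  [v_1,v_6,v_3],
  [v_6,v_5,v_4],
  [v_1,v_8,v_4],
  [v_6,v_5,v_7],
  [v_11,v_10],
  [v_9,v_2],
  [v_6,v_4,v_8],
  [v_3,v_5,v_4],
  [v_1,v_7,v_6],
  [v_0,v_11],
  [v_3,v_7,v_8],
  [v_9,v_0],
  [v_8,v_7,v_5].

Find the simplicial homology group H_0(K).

H_0 = Z^2.

Order the vertices as v_0 < v_1 < v_2 < v_3 < v_4 < v_5 < v_6 < v_7 < v_8 < v_9 < v_10 < v_11. Listing each simplex with vertices in this order, K has dimension 2 with simplices:

  0-simplices (12): [v_0], [v_1], [v_2], [v_3], [v_4], [v_5], [v_6], [v_7], [v_8], [v_9], [v_10], [v_11]
  1-simplices (26): (26 of them)
  2-simplices (14): (14 of them)

Hence C_0 ≅ Z^12, C_1 ≅ Z^26, C_2 ≅ Z^14.

Boundary ∂_1: C_1 → C_0 sends each edge [p,q] (with p < q) to q − p.
The resulting 12×26 matrix has rank 10, and its Smith normal form has invariant factors (1,1,1,1,1,1,1,1,1,1).

The boundary map ∂_2: C_2 → C_1 sends each 2-simplex [p,q,r] to [q,r] − [p,r] + [p,q]. For instance
  ∂[v_3,v_7,v_8] = [v_7,v_8] − [v_3,v_8] + [v_3,v_7],
  ∂[v_1,v_3,v_5] = [v_3,v_5] − [v_1,v_5] + [v_1,v_3].
This gives a 26×14 integer matrix of rank 13; reducing to Smith normal form yields diagonal entries (1,1,1,1,1,1,1,1,1,1,1,1,1).

Reading off H_k = ker ∂_k / im ∂_{k+1}:

  H_0: rank C_0 − rank ∂_1 = 12 − 10 = 2, and the invariant factors of ∂_1 are all 1, so H_0 = Z^2.

(K is a triangulation of the disjoint union of the torus T^2 and the circle S^1.)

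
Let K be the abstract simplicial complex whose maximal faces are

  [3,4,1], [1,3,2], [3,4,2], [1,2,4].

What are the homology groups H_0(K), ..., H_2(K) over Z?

H_0 = Z,  H_1 = 0,  H_2 = Z.

Take the total order 1 < 2 < 3 < 4 on the vertex set. Then K (dimension 2) consists of the simplices:

  0-simplices (4): [1], [2], [3], [4]
  1-simplices (6): [1,2], [1,3], [1,4], [2,3], [2,4], [3,4]
  2-simplices (4): [1,2,3], [1,2,4], [1,3,4], [2,3,4]

Hence C_0 ≅ Z^4, C_1 ≅ Z^6, C_2 ≅ Z^4.

∂_1: C_1 → C_0 maps an edge to its endpoints' difference, ∂[p,q] = q − p. For instance
  ∂[2,4] = [4] − [2].
This gives a 4×6 integer matrix of rank 3; reducing to Smith normal form yields diagonal entries (1,1,1).

The boundary map ∂_2: C_2 → C_1 sends each 2-simplex [p,q,r] to [q,r] − [p,r] + [p,q]. For instance
  ∂[1,3,4] = [3,4] − [1,4] + [1,3],
  ∂[2,3,4] = [3,4] − [2,4] + [2,3].
As a 6×4 matrix over Z this has rank 3, with invariant factors (1,1,1).

Reading off H_k = ker ∂_k / im ∂_{k+1}:

  H_0: rank C_0 − rank ∂_1 = 4 − 3 = 1, and the invariant factors of ∂_1 are all 1, so H_0 = Z.
  H_1: rank ker ∂_1 − rank ∂_2 = (6 − 3) − 3 = 0, and the invariant factors of ∂_2 are all 1, so H_1 = 0.
  H_2: rank ker ∂_2 − rank ∂_3 = (4 − 3) − 0 = 1, and there is no ∂_3, so H_2 = Z.

As a check, the Euler characteristic is 4 − 6 + 4 = 2, which agrees with 1 − 0 + 1 = 2.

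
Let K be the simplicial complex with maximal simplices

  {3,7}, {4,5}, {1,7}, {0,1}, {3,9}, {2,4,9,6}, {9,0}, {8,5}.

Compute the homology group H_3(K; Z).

Fix the vertex order 0 < 1 < 2 < 3 < 4 < 5 < 6 < 7 < 8 < 9 and write every simplex with vertices in increasing order. Then dim K = 3 and the simplices of K are:

  0-simplices (10): [0], [1], [2], [3], [4], [5], [6], [7], [8], [9]
  1-simplices (13): [0,1], [0,9], [1,7], [2,4], [2,6], [2,9], [3,7], [3,9], [4,5], [4,6], [4,9], [5,8], [6,9]
  2-simplices (4): [2,4,6], [2,4,9], [2,6,9], [4,6,9]
  3-simplices (1): [2,4,6,9]

giving chain groups C_0 ≅ Z^10, C_1 ≅ Z^13, C_2 ≅ Z^4, C_3 ≅ Z^1.

The boundary map ∂_1: C_1 → C_0 maps an edge to its endpoints' difference, ∂[p,q] = q − p. For instance
  ∂[0,1] = [1] − [0].
As a 10×13 matrix over Z this has rank 9, with invariant factors (1,1,1,1,1,1,1,1,1).

Boundary ∂_2: C_2 → C_1 maps a triangle to the signed sum of its edges. For instance
  ∂[2,4,9] = [4,9] − [2,9] + [2,4],
  ∂[2,4,6] = [4,6] − [2,6] + [2,4].
The 13×4 boundary matrix has rank 3 and Smith normal form diag(1,1,1).

The boundary map ∂_3: C_3 → C_2 sends each 3-simplex σ to the alternating sum Σ_i (−1)^i (σ with its i-th vertex removed). For instance
  ∂[2,4,6,9] = [4,6,9] − [2,6,9] + [2,4,9] − [2,4,6].
As a 4×1 matrix over Z this has rank 1, with invariant factors (1).

From H_k ≅ ker(∂_k) / im(∂_{k+1}) we obtain:

  H_3: rank ker ∂_3 − rank ∂_4 = (1 − 1) − 0 = 0, and there is no ∂_4, so H_3 ≅ 0.

H_3 = 0.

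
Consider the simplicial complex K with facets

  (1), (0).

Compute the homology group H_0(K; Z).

H_0 = Z^2.

Take the total order 0 < 1 on the vertex set. Then K (dimension 0) consists of the simplices:

  0-simplices (2): [0], [1]

Hence C_0 ≅ Z^2.

Reading off H_k = ker ∂_k / im ∂_{k+1}:

  H_0: rank C_0 − rank ∂_1 = 2 − 0 = 2, and there is no ∂_1, so H_0 ≅ Z^2.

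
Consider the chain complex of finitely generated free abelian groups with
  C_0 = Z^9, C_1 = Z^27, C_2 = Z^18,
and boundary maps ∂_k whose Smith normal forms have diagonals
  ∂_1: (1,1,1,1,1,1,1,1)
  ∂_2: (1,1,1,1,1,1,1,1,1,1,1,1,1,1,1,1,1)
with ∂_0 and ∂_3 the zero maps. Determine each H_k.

H_0 ≅ Z,  H_1 ≅ Z^2,  H_2 ≅ Z.

H_0: b_0 = 9 − 0 − 8 = 1; torsion from ∂_1 factors > 1: none. So H_0 ≅ Z.
H_1: b_1 = 27 − 8 − 17 = 2; torsion from ∂_2 factors > 1: none. So H_1 ≅ Z^2.
H_2: b_2 = 18 − 17 − 0 = 1; torsion from ∂_3 factors > 1: none. So H_2 ≅ Z.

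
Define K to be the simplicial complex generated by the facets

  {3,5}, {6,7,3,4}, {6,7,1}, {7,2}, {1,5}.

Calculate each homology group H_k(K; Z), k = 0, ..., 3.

H_0 = Z,  H_1 = Z,  H_2 = 0,  H_3 = 0.

K has 7 vertices, 11 edges, 5 triangles, 1 3-simplex.
rank ∂_0 = 0, rank ∂_1 = 6 ⇒ b_0 = 7 − 0 − 6 = 1; all invariant factors of ∂_1 are 1 so no torsion. So H_0 ≅ Z.
rank ∂_1 = 6, rank ∂_2 = 4 ⇒ b_1 = 11 − 6 − 4 = 1; all invariant factors of ∂_2 are 1 so no torsion. So H_1 ≅ Z.
rank ∂_2 = 4, rank ∂_3 = 1 ⇒ b_2 = 5 − 4 − 1 = 0; all invariant factors of ∂_3 are 1 so no torsion. So H_2 ≅ 0.
rank ∂_3 = 1, rank ∂_4 = 0 ⇒ b_3 = 1 − 1 − 0 = 0. So H_3 ≅ 0.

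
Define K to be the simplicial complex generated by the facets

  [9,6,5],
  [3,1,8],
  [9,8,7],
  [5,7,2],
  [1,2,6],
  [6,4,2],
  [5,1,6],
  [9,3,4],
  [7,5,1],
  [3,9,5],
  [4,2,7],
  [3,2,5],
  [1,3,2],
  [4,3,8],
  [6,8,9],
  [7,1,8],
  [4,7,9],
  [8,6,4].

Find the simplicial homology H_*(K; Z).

We work with the vertex ordering 1 < 2 < 3 < 4 < 5 < 6 < 7 < 8 < 9. The simplices of K, each written with vertices in increasing order, are:

  0-simplices (9): [1], [2], [3], [4], [5], [6], [7], [8], [9]
  1-simplices (27): (27 of them)
  2-simplices (18): [1,2,3], [1,2,6], [1,3,8], [1,5,6], [1,5,7], [1,7,8], [2,3,5], [2,4,6], [2,4,7], [2,5,7], [3,4,8], [3,4,9], [3,5,9], [4,6,8], [4,7,9], [5,6,9], [6,8,9], [7,8,9]

Hence C_0 ≅ Z^9, C_1 ≅ Z^27, C_2 ≅ Z^18.

∂_1: C_1 → C_0 sends each edge [p,q] (with p < q) to q − p.
This gives a 9×27 integer matrix of rank 8; reducing to Smith normal form yields diagonal entries (1,1,1,1,1,1,1,1).

Boundary ∂_2: C_2 → C_1 sends each 2-simplex [p,q,r] to [q,r] − [p,r] + [p,q]. For instance
  ∂[1,3,8] = [3,8] − [1,8] + [1,3],
  ∂[3,4,8] = [4,8] − [3,8] + [3,4].
The resulting 27×18 matrix has rank 18, and its Smith normal form has invariant factors (1,1,1,1,1,1,1,1,1,1,1,1,1,1,1,1,1,2).

Now H_k = ker ∂_k / im ∂_{k+1}, so:

  H_0: rank C_0 − rank ∂_1 = 9 − 8 = 1, and the invariant factors of ∂_1 are all 1, so H_0 = Z.
  H_1: rank ker ∂_1 − rank ∂_2 = (27 − 8) − 18 = 1, and ∂_2 has invariant factor 2 > 1, so H_1 = Z ⊕ Z_2.
  H_2: rank ker ∂_2 − rank ∂_3 = (18 − 18) − 0 = 0, and there is no ∂_3, so H_2 = 0.

(K is a triangulation of the Klein bottle.)

H_0 = Z,  H_1 = Z ⊕ Z_2,  H_2 = 0.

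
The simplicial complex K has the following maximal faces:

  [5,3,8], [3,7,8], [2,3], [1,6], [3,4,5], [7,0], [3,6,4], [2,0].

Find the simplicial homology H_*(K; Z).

Take the total order 0 < 1 < 2 < 3 < 4 < 5 < 6 < 7 < 8 on the vertex set. Then K (dimension 2) consists of the simplices:

  0-simplices (9): [0], [1], [2], [3], [4], [5], [6], [7], [8]
  1-simplices (13): [0,2], [0,7], [1,6], [2,3], [3,4], [3,5], [3,6], [3,7], [3,8], [4,5], [4,6], [5,8], [7,8]
  2-simplices (4): [3,4,5], [3,4,6], [3,5,8], [3,7,8]

so the chain groups are C_0 ≅ Z^9, C_1 ≅ Z^13, C_2 ≅ Z^4.

∂_1: C_1 → C_0 sends each edge [p,q] (with p < q) to q − p. For instance
  ∂[3,8] = [8] − [3].
The 9×13 boundary matrix has rank 8 and Smith normal form diag(1,1,1,1,1,1,1,1).

The boundary map ∂_2: C_2 → C_1 maps a triangle to the signed sum of its edges. For instance
  ∂[3,7,8] = [7,8] − [3,8] + [3,7],
  ∂[3,4,5] = [4,5] − [3,5] + [3,4].
This gives a 13×4 integer matrix of rank 4; reducing to Smith normal form yields diagonal entries (1,1,1,1).

From H_k ≅ ker(∂_k) / im(∂_{k+1}) we obtain:

  H_0: rank C_0 − rank ∂_1 = 9 − 8 = 1, and the invariant factors of ∂_1 are all 1, so H_0 = Z.
  H_1: rank ker ∂_1 − rank ∂_2 = (13 − 8) − 4 = 1, and the invariant factors of ∂_2 are all 1, so H_1 = Z.
  H_2: rank ker ∂_2 − rank ∂_3 = (4 − 4) − 0 = 0, and there is no ∂_3, so H_2 = 0.

H_0 ≅ Z,  H_1 ≅ Z,  H_2 = 0.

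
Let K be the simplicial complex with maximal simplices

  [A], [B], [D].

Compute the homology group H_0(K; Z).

We work with the vertex ordering A < B < D. The simplices of K, each written with vertices in increasing order, are:

  0-simplices (3): A, B, D

so the chain groups are C_0 ≅ Z^3.

Now H_k = ker ∂_k / im ∂_{k+1}, so:

  H_0: rank C_0 − rank ∂_1 = 3 − 0 = 3, and there is no ∂_1, so H_0 ≅ Z^3.

H_0 = Z^3.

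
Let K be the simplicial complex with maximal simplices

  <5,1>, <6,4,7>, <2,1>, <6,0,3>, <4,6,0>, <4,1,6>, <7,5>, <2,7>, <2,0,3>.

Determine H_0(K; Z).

H_0 = Z.

We work with the vertex ordering 0 < 1 < 2 < 3 < 4 < 5 < 6 < 7. The simplices of K, each written with vertices in increasing order, are:

  0-simplices (8): [0], [1], [2], [3], [4], [5], [6], [7]
  1-simplices (15): [0,2], [0,3], [0,4], [0,6], [1,2], [1,4], [1,5], [1,6], [2,3], [2,7], [3,6], [4,6], [4,7], [5,7], [6,7]
  2-simplices (5): [0,2,3], [0,3,6], [0,4,6], [1,4,6], [4,6,7]

giving chain groups C_0 ≅ Z^8, C_1 ≅ Z^15, C_2 ≅ Z^5.

Boundary ∂_1: C_1 → C_0 is given by ∂[p,q] = [q] − [p].
This gives a 8×15 integer matrix of rank 7; reducing to Smith normal form yields diagonal entries (1,1,1,1,1,1,1).

The boundary map ∂_2: C_2 → C_1 maps a triangle to the signed sum of its edges. For instance
  ∂[0,2,3] = [2,3] − [0,3] + [0,2],
  ∂[0,3,6] = [3,6] − [0,6] + [0,3].
The resulting 15×5 matrix has rank 5, and its Smith normal form has invariant factors (1,1,1,1,1).

From H_k ≅ ker(∂_k) / im(∂_{k+1}) we obtain:

  H_0: rank C_0 − rank ∂_1 = 8 − 7 = 1, and the invariant factors of ∂_1 are all 1, so H_0 ≅ Z.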